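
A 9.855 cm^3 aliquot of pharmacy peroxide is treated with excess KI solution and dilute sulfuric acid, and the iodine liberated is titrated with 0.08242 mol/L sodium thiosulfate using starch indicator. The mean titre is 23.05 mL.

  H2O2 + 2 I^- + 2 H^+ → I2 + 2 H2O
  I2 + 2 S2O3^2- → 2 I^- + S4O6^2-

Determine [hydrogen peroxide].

0.09639 mol/L

n(S2O3^2-) = 0.02305 × 0.08242 = 1.900 × 10^-3 mol
n(I2) = n(S2O3^2-)/2 = 9.499 × 10^-4 mol
n(H2O2) in the aliquot = 9.499 × 10^-4 mol (1:1 ratio)
[H2O2] = 9.499 × 10^-4 / 0.009855 = 0.09639 mol/L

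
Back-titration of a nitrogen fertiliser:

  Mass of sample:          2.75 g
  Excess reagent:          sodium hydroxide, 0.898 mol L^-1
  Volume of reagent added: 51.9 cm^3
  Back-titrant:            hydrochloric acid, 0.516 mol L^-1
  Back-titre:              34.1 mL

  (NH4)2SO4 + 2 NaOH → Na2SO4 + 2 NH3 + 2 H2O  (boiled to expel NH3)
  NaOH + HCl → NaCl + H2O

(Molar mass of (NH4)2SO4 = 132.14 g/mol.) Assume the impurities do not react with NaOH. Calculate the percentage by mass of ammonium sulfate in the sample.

69.7 %

n(NaOH) added = 0.0519 × 0.898 = 0.0466 mol
n(HCl) used in back-titration = 0.0341 × 0.516 = 0.0176 mol
n(NaOH) left over = 0.0176 mol (1:1 ratio)
n(NaOH) consumed by analyte = 0.0466 − 0.0176 = 0.0290 mol
From the 1:2 ratio, n((NH4)2SO4) = 1/2 × 0.0290 = 0.0145 mol
mass of (NH4)2SO4 = 0.0145 × 132.14 = 1.92 g
% (NH4)2SO4 = 1.92 / 2.75 × 100 = 69.7 %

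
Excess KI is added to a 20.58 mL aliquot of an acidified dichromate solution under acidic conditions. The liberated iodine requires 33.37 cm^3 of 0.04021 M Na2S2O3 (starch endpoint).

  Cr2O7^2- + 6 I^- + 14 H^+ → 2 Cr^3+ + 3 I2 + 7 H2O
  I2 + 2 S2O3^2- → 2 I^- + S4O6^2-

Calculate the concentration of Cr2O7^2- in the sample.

n(S2O3^2-) = 0.03337 × 0.04021 = 1.342 × 10^-3 mol
n(I2) = n(S2O3^2-)/2 = 6.709 × 10^-4 mol
From the 1:3 ratio, n(Cr2O7^2-) in the aliquot = 1/3 × 6.709 × 10^-4 = 2.236 × 10^-4 mol
[Cr2O7^2-] = 2.236 × 10^-4 / 0.02058 = 0.01087 mol/L

0.01087 M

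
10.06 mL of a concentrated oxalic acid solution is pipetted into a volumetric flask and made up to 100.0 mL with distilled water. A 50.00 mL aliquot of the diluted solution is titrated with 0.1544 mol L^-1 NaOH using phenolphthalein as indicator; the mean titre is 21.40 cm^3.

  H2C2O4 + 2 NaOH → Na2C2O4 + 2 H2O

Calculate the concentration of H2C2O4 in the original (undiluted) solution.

0.3284 mol/L

n(NaOH) = 0.02140 × 0.1544 = 3.304 × 10^-3 mol
From the 1:2 ratio, n(H2C2O4) in the aliquot = 1/2 × 3.304 × 10^-3 = 1.652 × 10^-3 mol
[H2C2O4]_dilute = 1.652 × 10^-3 / 0.05000 = 0.03304 mol/L
Dilution factor = 100.0 / 10.06 = 9.940
[H2C2O4]_stock = 0.03304 × 9.940 = 0.3284 mol/L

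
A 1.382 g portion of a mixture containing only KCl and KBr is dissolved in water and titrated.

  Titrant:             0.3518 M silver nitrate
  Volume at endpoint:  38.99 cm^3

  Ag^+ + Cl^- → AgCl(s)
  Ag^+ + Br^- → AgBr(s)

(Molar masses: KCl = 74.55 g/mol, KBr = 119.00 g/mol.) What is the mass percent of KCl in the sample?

30.37 %

n(AgNO3) = 0.03899 × 0.3518 = 0.01372 mol
Let x = n(KCl), y = n(KBr).
Titrant: 1x + 1y = 0.01372;  mass: 74.55x + 119.00y = 1.382
Solving, x = 5.631 × 10^-3 mol, y = 8.086 × 10^-3 mol
mass of KCl = 5.631 × 10^-3 × 74.55 = 0.4198 g
% KCl = 0.4198 / 1.382 × 100 = 30.37 %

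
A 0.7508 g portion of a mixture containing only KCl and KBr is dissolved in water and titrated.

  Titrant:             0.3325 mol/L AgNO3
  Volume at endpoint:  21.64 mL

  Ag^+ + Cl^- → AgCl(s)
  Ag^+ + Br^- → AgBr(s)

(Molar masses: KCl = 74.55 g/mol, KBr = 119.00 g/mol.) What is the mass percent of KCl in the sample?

n(AgNO3) = 0.02164 × 0.3325 = 7.195 × 10^-3 mol
Let x = n(KCl), y = n(KBr).
Titrant: 1x + 1y = 7.195 × 10^-3;  mass: 74.55x + 119.00y = 0.7508
Solving, x = 2.372 × 10^-3 mol, y = 4.823 × 10^-3 mol
mass of KCl = 2.372 × 10^-3 × 74.55 = 0.1768 g
% KCl = 0.1768 / 0.7508 × 100 = 23.55 %

23.55 %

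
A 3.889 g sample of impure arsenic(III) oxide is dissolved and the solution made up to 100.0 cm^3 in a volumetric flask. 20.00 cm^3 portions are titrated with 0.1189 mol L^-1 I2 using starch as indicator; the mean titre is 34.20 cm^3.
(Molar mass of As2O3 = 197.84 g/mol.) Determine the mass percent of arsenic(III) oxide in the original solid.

As2O3 + 2 I2 + 2 H2O → As2O5 + 4 HI
n(I2) per titration = 0.03420 × 0.1189 = 4.066 × 10^-3 mol
From the 1:2 ratio, n(As2O3) in each aliquot = 1/2 × 4.066 × 10^-3 = 2.033 × 10^-3 mol
n(As2O3) in the whole flask = 2.033 × 10^-3 × 100.0/20.00 = 0.01017 mol
mass of As2O3 = 0.01017 × 197.84 = 2.011 g
% As2O3 = 2.011 / 3.889 × 100 = 51.72 %

51.72 %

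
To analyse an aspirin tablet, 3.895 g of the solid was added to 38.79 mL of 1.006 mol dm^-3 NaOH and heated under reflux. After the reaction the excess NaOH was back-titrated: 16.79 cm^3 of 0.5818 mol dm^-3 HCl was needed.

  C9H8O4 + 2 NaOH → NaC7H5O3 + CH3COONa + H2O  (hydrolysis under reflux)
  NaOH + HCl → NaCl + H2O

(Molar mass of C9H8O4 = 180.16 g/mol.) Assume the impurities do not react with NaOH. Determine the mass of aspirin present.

2.635 g

n(NaOH) added = 0.03879 × 1.006 = 0.03902 mol
n(HCl) used in back-titration = 0.01679 × 0.5818 = 9.768 × 10^-3 mol
n(NaOH) left over = 9.768 × 10^-3 mol (1:1 ratio)
n(NaOH) consumed by analyte = 0.03902 − 9.768 × 10^-3 = 0.02925 mol
From the 1:2 ratio, n(C9H8O4) = 1/2 × 0.02925 = 0.01463 mol
mass of C9H8O4 = 0.01463 × 180.16 = 2.635 g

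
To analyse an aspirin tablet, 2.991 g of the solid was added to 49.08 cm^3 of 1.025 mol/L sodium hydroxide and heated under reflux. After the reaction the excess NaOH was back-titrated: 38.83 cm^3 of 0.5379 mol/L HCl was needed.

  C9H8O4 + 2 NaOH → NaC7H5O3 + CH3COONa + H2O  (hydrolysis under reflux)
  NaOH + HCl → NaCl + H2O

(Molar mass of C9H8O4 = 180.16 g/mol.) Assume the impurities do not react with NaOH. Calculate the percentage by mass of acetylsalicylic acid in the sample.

n(NaOH) added = 0.04908 × 1.025 = 0.05031 mol
n(HCl) used in back-titration = 0.03883 × 0.5379 = 0.02089 mol
n(NaOH) left over = 0.02089 mol (1:1 ratio)
n(NaOH) consumed by analyte = 0.05031 − 0.02089 = 0.02942 mol
From the 1:2 ratio, n(C9H8O4) = 1/2 × 0.02942 = 0.01471 mol
mass of C9H8O4 = 0.01471 × 180.16 = 2.650 g
% C9H8O4 = 2.650 / 2.991 × 100 = 88.61 %

88.61 %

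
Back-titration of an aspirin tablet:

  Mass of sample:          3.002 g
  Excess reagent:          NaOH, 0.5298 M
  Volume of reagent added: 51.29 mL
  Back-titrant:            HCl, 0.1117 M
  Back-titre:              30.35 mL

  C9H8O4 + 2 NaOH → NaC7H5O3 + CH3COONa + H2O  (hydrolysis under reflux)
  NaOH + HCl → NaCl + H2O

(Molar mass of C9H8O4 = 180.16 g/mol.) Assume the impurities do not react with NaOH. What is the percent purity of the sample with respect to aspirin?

71.37 %

n(NaOH) added = 0.05129 × 0.5298 = 0.02717 mol
n(HCl) used in back-titration = 0.03035 × 0.1117 = 3.390 × 10^-3 mol
n(NaOH) left over = 3.390 × 10^-3 mol (1:1 ratio)
n(NaOH) consumed by analyte = 0.02717 − 3.390 × 10^-3 = 0.02378 mol
From the 1:2 ratio, n(C9H8O4) = 1/2 × 0.02378 = 0.01189 mol
mass of C9H8O4 = 0.01189 × 180.16 = 2.142 g
% C9H8O4 = 2.142 / 3.002 × 100 = 71.37 %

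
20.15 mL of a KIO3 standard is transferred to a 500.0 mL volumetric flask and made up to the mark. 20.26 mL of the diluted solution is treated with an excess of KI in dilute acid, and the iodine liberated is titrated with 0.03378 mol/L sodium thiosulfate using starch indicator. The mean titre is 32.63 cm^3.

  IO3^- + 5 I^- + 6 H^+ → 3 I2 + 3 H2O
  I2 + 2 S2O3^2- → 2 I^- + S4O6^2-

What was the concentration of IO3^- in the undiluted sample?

0.2250 mol/L

n(S2O3^2-) = 0.03263 × 0.03378 = 1.102 × 10^-3 mol
n(I2) = n(S2O3^2-)/2 = 5.511 × 10^-4 mol
From the 1:3 ratio, n(IO3^-) in the aliquot = 1/3 × 5.511 × 10^-4 = 1.837 × 10^-4 mol
[IO3^-]_dilute = 1.837 × 10^-4 / 0.02026 = 0.009067 mol/L
[IO3^-]_original = 0.009067 × 500.0/20.15 = 0.2250 mol/L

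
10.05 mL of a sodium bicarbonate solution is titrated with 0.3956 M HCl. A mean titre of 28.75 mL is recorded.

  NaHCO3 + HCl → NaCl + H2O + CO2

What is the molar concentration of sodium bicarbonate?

n(HCl) = 0.02875 L × 0.3956 mol/L = 0.01137 mol
n(NaHCO3) = 0.01137 mol (1:1 mole ratio)
[NaHCO3] = 0.01137 mol / 0.01005 L = 1.132 mol/L

1.132 M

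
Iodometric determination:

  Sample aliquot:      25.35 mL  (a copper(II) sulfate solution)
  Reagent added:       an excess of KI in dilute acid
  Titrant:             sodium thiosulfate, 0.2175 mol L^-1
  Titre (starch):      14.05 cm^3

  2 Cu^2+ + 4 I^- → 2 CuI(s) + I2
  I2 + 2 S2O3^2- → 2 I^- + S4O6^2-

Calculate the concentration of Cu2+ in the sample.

0.1205 mol/L

n(S2O3^2-) = 0.01405 × 0.2175 = 3.056 × 10^-3 mol
n(I2) = n(S2O3^2-)/2 = 1.528 × 10^-3 mol
From the 2:1 ratio, n(Cu2+) in the aliquot = 2/1 × 1.528 × 10^-3 = 3.056 × 10^-3 mol
[Cu2+] = 3.056 × 10^-3 / 0.02535 = 0.1205 mol/L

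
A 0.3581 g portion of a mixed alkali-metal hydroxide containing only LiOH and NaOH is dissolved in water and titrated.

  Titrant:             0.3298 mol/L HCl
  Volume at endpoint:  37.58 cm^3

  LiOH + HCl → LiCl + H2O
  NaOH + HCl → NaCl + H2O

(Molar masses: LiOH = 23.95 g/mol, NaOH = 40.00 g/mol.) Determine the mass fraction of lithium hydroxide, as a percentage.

n(HCl) = 0.03758 × 0.3298 = 0.01239 mol
Let x = n(LiOH), y = n(NaOH).
Titrant: 1x + 1y = 0.01239;  mass: 23.95x + 40.00y = 0.3581
Solving, x = 8.577 × 10^-3 mol, y = 3.817 × 10^-3 mol
mass of LiOH = 8.577 × 10^-3 × 23.95 = 0.2054 g
% LiOH = 0.2054 / 0.3581 × 100 = 57.36 %

57.36 %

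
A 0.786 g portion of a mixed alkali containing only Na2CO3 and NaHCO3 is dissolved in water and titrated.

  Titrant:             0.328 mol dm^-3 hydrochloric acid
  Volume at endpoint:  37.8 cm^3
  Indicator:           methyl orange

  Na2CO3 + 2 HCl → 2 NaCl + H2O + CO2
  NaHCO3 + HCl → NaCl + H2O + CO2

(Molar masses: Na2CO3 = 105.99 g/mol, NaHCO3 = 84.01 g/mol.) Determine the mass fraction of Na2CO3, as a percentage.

n(HCl) = 0.0378 × 0.328 = 0.0124 mol
Let x = n(Na2CO3), y = n(NaHCO3).
Titrant: 2x + 1y = 0.0124;  mass: 105.99x + 84.01y = 0.786
Solving, x = 4.12 × 10^-3 mol, y = 4.16 × 10^-3 mol
mass of Na2CO3 = 4.12 × 10^-3 × 105.99 = 0.437 g
% Na2CO3 = 0.437 / 0.786 × 100 = 55.6 %

55.6 %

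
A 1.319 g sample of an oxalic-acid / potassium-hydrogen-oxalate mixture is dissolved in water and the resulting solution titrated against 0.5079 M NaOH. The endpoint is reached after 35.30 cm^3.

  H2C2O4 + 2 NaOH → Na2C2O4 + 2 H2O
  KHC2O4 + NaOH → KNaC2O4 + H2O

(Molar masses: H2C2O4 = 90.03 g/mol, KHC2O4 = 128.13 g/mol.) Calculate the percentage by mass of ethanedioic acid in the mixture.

40.17 %

n(NaOH) = 0.03530 × 0.5079 = 0.01793 mol
Let x = n(H2C2O4), y = n(KHC2O4).
Titrant: 2x + 1y = 0.01793;  mass: 90.03x + 128.13y = 1.319
Solving, x = 5.885 × 10^-3 mol, y = 6.159 × 10^-3 mol
mass of H2C2O4 = 5.885 × 10^-3 × 90.03 = 0.5298 g
% H2C2O4 = 0.5298 / 1.319 × 100 = 40.17 %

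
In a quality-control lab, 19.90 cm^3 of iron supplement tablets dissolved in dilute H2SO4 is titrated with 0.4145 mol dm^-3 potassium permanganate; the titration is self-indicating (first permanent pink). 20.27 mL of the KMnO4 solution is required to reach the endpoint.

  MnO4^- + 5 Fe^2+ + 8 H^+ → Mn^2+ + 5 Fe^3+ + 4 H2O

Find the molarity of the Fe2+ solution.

n(KMnO4) = 0.02027 L × 0.4145 mol/L = 8.402 × 10^-3 mol
From the 5:1 mole ratio, n(Fe2+) = 5/1 × 8.402 × 10^-3 = 0.04201 mol
[Fe2+] = 0.04201 mol / 0.01990 L = 2.111 mol/L

2.111 mol/L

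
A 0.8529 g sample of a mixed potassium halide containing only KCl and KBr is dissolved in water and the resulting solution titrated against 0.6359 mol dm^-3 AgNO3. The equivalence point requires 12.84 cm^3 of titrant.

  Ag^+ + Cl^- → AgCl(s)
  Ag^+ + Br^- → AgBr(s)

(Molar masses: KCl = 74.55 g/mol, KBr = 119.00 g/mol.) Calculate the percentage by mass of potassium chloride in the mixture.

23.35 %

n(AgNO3) = 0.01284 × 0.6359 = 8.165 × 10^-3 mol
Let x = n(KCl), y = n(KBr).
Titrant: 1x + 1y = 8.165 × 10^-3;  mass: 74.55x + 119.00y = 0.8529
Solving, x = 2.671 × 10^-3 mol, y = 5.494 × 10^-3 mol
mass of KCl = 2.671 × 10^-3 × 74.55 = 0.1991 g
% KCl = 0.1991 / 0.8529 × 100 = 23.35 %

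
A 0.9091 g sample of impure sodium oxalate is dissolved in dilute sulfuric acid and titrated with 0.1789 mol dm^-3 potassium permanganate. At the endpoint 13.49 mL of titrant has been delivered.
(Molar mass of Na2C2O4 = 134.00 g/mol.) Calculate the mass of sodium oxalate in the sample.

0.8085 g

2 MnO4^- + 5 C2O4^2- + 16 H^+ → 2 Mn^2+ + 10 CO2 + 8 H2O
n(KMnO4) = 0.01349 L × 0.1789 mol/L = 2.413 × 10^-3 mol
From the 5:2 ratio, n(Na2C2O4) = 5/2 × 2.413 × 10^-3 = 6.033 × 10^-3 mol
mass of Na2C2O4 = 6.033 × 10^-3 × 134.00 g/mol = 0.8085 g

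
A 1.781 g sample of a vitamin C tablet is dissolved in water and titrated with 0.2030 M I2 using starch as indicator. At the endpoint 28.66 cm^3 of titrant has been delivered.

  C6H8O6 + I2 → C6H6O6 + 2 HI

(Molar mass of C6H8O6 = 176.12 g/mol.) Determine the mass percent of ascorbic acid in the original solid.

57.53 %

n(I2) = 0.02866 L × 0.2030 mol/L = 5.818 × 10^-3 mol
n(C6H8O6) = 5.818 × 10^-3 mol (1:1 ratio)
mass of C6H8O6 = 5.818 × 10^-3 × 176.12 g/mol = 1.025 g
% C6H8O6 = 1.025 / 1.781 × 100 = 57.53 %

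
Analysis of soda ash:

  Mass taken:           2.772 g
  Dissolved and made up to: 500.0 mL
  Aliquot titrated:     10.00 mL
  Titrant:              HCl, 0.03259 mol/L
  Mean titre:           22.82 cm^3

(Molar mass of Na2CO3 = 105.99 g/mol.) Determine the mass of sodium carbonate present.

Na2CO3 + 2 HCl → 2 NaCl + H2O + CO2
n(HCl) per titration = 0.02282 × 0.03259 = 7.437 × 10^-4 mol
From the 1:2 ratio, n(Na2CO3) in each aliquot = 1/2 × 7.437 × 10^-4 = 3.719 × 10^-4 mol
n(Na2CO3) in the whole flask = 3.719 × 10^-4 × 500.0/10.00 = 0.01859 mol
mass of Na2CO3 = 0.01859 × 105.99 = 1.971 g

1.971 g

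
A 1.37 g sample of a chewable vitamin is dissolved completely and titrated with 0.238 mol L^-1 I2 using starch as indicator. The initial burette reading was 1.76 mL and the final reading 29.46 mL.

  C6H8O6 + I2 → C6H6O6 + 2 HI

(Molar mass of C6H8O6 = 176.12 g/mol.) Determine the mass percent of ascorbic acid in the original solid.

84.8 %

n(I2) = 0.0277 L × 0.238 mol/L = 6.59 × 10^-3 mol
n(C6H8O6) = 6.59 × 10^-3 mol (1:1 ratio)
mass of C6H8O6 = 6.59 × 10^-3 × 176.12 g/mol = 1.16 g
% C6H8O6 = 1.16 / 1.37 × 100 = 84.8 %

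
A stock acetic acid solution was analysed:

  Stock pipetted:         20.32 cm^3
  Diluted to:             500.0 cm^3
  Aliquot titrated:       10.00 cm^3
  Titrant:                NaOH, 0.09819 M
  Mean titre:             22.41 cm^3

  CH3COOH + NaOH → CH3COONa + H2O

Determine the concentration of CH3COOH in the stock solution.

n(NaOH) = 0.02241 × 0.09819 = 2.200 × 10^-3 mol
n(CH3COOH) in the aliquot = 2.200 × 10^-3 mol (1:1 ratio)
[CH3COOH]_dilute = 2.200 × 10^-3 / 0.01000 = 0.2200 mol/L
Dilution factor = 500.0 / 20.32 = 24.61
[CH3COOH]_stock = 0.2200 × 24.61 = 5.414 mol/L

5.414 M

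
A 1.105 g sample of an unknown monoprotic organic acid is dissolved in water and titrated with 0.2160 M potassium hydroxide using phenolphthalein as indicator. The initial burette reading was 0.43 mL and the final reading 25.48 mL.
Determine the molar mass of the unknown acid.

204.2 g/mol

n(KOH) = 0.02505 L × 0.2160 mol/L = 5.411 × 10^-3 mol
n(HA) = 5.411 × 10^-3 mol (1:1 ratio)
M = m / n = 1.105 g / 5.411 × 10^-3 mol = 204.2 g/mol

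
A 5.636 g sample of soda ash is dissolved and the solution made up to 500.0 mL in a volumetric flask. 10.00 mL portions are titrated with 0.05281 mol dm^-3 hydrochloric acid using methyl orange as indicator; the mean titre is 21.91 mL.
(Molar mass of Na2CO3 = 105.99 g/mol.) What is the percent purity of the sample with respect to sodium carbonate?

54.40 %

Na2CO3 + 2 HCl → 2 NaCl + H2O + CO2
n(HCl) per titration = 0.02191 × 0.05281 = 1.157 × 10^-3 mol
From the 1:2 ratio, n(Na2CO3) in each aliquot = 1/2 × 1.157 × 10^-3 = 5.785 × 10^-4 mol
n(Na2CO3) in the whole flask = 5.785 × 10^-4 × 500.0/10.00 = 0.02893 mol
mass of Na2CO3 = 0.02893 × 105.99 = 3.066 g
% Na2CO3 = 3.066 / 5.636 × 100 = 54.40 %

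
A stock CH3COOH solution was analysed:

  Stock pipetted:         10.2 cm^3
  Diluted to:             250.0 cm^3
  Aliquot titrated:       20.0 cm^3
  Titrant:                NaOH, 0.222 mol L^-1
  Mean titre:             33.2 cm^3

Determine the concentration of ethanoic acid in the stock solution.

CH3COOH + NaOH → CH3COONa + H2O
n(NaOH) = 0.0332 × 0.222 = 7.37 × 10^-3 mol
n(CH3COOH) in the aliquot = 7.37 × 10^-3 mol (1:1 ratio)
[CH3COOH]_dilute = 7.37 × 10^-3 / 0.0200 = 0.369 mol/L
Dilution factor = 250.0 / 10.2 = 24.51
[CH3COOH]_stock = 0.369 × 24.51 = 9.03 mol/L

9.03 mol/L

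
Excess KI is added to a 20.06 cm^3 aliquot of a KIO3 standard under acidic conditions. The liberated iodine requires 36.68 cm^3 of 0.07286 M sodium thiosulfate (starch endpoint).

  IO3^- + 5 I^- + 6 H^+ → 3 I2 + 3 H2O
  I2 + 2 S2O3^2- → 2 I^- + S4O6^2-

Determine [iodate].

n(S2O3^2-) = 0.03668 × 0.07286 = 2.673 × 10^-3 mol
n(I2) = n(S2O3^2-)/2 = 1.336 × 10^-3 mol
From the 1:3 ratio, n(IO3^-) in the aliquot = 1/3 × 1.336 × 10^-3 = 4.454 × 10^-4 mol
[IO3^-] = 4.454 × 10^-4 / 0.02006 = 0.02220 mol/L

0.02220 M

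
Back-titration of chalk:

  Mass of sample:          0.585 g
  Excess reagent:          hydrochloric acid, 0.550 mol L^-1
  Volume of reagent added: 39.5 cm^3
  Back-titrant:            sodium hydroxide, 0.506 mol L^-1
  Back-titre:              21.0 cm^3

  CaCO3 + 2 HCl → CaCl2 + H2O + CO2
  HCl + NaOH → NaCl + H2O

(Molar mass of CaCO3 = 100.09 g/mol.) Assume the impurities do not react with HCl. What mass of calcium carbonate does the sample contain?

0.555 g

n(HCl) added = 0.0395 × 0.550 = 0.0217 mol
n(NaOH) used in back-titration = 0.0210 × 0.506 = 0.0106 mol
n(HCl) left over = 0.0106 mol (1:1 ratio)
n(HCl) consumed by analyte = 0.0217 − 0.0106 = 0.0111 mol
From the 1:2 ratio, n(CaCO3) = 1/2 × 0.0111 = 5.55 × 10^-3 mol
mass of CaCO3 = 5.55 × 10^-3 × 100.09 = 0.555 g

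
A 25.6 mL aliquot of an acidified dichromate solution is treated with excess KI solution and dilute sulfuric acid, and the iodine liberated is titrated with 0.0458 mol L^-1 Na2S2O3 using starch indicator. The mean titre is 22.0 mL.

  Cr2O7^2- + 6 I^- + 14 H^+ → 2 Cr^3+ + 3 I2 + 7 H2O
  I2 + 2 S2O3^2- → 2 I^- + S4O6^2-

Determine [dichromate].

n(S2O3^2-) = 0.0220 × 0.0458 = 1.01 × 10^-3 mol
n(I2) = n(S2O3^2-)/2 = 5.04 × 10^-4 mol
From the 1:3 ratio, n(Cr2O7^2-) in the aliquot = 1/3 × 5.04 × 10^-4 = 1.68 × 10^-4 mol
[Cr2O7^2-] = 1.68 × 10^-4 / 0.0256 = 0.00656 mol/L

0.00656 mol/L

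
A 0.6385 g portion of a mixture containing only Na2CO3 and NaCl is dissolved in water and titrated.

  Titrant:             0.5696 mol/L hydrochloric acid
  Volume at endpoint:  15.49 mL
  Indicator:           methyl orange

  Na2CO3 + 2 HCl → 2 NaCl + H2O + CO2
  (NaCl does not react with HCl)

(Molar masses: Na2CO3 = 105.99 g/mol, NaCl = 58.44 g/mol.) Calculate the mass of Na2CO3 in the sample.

n(HCl) = 0.01549 × 0.5696 = 8.823 × 10^-3 mol
Let x = n(Na2CO3), y = n(NaCl).
Titrant: 2x = 8.823 × 10^-3;  mass: 105.99x + 58.44y = 0.6385
Solving, x = 4.412 × 10^-3 mol, y = 2.925 × 10^-3 mol
mass of Na2CO3 = 4.412 × 10^-3 × 105.99 = 0.4676 g

0.4676 g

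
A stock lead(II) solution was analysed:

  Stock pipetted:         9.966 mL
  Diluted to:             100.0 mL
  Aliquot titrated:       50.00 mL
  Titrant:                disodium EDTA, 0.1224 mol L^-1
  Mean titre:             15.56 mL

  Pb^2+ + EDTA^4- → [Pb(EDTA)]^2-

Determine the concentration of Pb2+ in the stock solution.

n(EDTA) = 0.01556 × 0.1224 = 1.905 × 10^-3 mol
n(Pb2+) in the aliquot = 1.905 × 10^-3 mol (1:1 ratio)
[Pb2+]_dilute = 1.905 × 10^-3 / 0.05000 = 0.03809 mol/L
Dilution factor = 100.0 / 9.966 = 10.03
[Pb2+]_stock = 0.03809 × 10.03 = 0.3822 mol/L

0.3822 mol/L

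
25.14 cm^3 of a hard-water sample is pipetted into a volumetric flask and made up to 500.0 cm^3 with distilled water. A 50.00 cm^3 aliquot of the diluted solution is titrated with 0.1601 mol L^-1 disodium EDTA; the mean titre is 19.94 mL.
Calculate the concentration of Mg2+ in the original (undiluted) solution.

1.270 mol/L

Mg^2+ + EDTA^4- → [Mg(EDTA)]^2-
n(EDTA) = 0.01994 × 0.1601 = 3.192 × 10^-3 mol
n(Mg2+) in the aliquot = 3.192 × 10^-3 mol (1:1 ratio)
[Mg2+]_dilute = 3.192 × 10^-3 / 0.05000 = 0.06385 mol/L
Dilution factor = 500.0 / 25.14 = 19.89
[Mg2+]_stock = 0.06385 × 19.89 = 1.270 mol/L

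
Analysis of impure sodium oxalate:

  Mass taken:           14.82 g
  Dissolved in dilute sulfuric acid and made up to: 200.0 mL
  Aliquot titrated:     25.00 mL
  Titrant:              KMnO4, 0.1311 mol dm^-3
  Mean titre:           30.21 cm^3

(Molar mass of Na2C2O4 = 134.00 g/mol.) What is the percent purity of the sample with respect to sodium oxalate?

71.62 %

2 MnO4^- + 5 C2O4^2- + 16 H^+ → 2 Mn^2+ + 10 CO2 + 8 H2O
n(KMnO4) per titration = 0.03021 × 0.1311 = 3.961 × 10^-3 mol
From the 5:2 ratio, n(Na2C2O4) in each aliquot = 5/2 × 3.961 × 10^-3 = 9.901 × 10^-3 mol
n(Na2C2O4) in the whole flask = 9.901 × 10^-3 × 200.0/25.00 = 0.07921 mol
mass of Na2C2O4 = 0.07921 × 134.00 = 10.61 g
% Na2C2O4 = 10.61 / 14.82 × 100 = 71.62 %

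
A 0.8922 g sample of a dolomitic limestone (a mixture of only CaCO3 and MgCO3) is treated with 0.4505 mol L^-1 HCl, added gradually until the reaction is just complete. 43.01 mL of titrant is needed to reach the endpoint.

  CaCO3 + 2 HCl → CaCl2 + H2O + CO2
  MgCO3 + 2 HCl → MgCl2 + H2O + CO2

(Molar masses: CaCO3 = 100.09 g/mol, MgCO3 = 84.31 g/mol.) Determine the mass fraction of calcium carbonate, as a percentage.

n(HCl) = 0.04301 × 0.4505 = 0.01938 mol
Let x = n(CaCO3), y = n(MgCO3).
Titrant: 2x + 2y = 0.01938;  mass: 100.09x + 84.31y = 0.8922
Solving, x = 4.778 × 10^-3 mol, y = 4.910 × 10^-3 mol
mass of CaCO3 = 4.778 × 10^-3 × 100.09 = 0.4783 g
% CaCO3 = 0.4783 / 0.8922 × 100 = 53.61 %

53.61 %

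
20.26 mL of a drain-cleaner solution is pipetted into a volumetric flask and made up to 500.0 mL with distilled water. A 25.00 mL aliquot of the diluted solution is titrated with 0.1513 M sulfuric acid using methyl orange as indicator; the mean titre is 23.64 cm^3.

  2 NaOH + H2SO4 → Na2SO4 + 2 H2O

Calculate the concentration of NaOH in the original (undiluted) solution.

7.062 M

n(H2SO4) = 0.02364 × 0.1513 = 3.577 × 10^-3 mol
From the 2:1 ratio, n(NaOH) in the aliquot = 2/1 × 3.577 × 10^-3 = 7.153 × 10^-3 mol
[NaOH]_dilute = 7.153 × 10^-3 / 0.02500 = 0.2861 mol/L
Dilution factor = 500.0 / 20.26 = 24.68
[NaOH]_stock = 0.2861 × 24.68 = 7.062 mol/L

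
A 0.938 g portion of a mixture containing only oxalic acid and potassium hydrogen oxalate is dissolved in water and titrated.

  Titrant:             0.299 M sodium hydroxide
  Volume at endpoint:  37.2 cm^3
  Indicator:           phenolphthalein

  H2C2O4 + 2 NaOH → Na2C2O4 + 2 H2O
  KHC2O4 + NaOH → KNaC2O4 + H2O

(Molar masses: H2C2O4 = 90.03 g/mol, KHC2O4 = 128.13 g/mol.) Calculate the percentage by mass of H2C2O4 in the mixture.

28.1 %

n(NaOH) = 0.0372 × 0.299 = 0.0111 mol
Let x = n(H2C2O4), y = n(KHC2O4).
Titrant: 2x + 1y = 0.0111;  mass: 90.03x + 128.13y = 0.938
Solving, x = 2.93 × 10^-3 mol, y = 5.26 × 10^-3 mol
mass of H2C2O4 = 2.93 × 10^-3 × 90.03 = 0.264 g
% H2C2O4 = 0.264 / 0.938 × 100 = 28.1 %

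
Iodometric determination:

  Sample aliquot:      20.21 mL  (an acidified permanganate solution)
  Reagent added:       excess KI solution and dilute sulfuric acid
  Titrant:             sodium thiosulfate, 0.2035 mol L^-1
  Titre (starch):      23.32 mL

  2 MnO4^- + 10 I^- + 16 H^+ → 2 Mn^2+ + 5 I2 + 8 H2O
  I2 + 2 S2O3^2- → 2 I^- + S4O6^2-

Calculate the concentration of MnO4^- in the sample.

0.04696 mol/L

n(S2O3^2-) = 0.02332 × 0.2035 = 4.746 × 10^-3 mol
n(I2) = n(S2O3^2-)/2 = 2.373 × 10^-3 mol
From the 2:5 ratio, n(MnO4^-) in the aliquot = 2/5 × 2.373 × 10^-3 = 9.491 × 10^-4 mol
[MnO4^-] = 9.491 × 10^-4 / 0.02021 = 0.04696 mol/L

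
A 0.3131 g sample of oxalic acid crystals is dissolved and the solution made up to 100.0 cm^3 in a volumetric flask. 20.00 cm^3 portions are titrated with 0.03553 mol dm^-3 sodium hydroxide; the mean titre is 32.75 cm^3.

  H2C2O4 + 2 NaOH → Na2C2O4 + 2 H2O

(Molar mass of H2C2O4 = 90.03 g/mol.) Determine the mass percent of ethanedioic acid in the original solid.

n(NaOH) per titration = 0.03275 × 0.03553 = 1.164 × 10^-3 mol
From the 1:2 ratio, n(H2C2O4) in each aliquot = 1/2 × 1.164 × 10^-3 = 5.818 × 10^-4 mol
n(H2C2O4) in the whole flask = 5.818 × 10^-4 × 100.0/20.00 = 2.909 × 10^-3 mol
mass of H2C2O4 = 2.909 × 10^-3 × 90.03 = 0.2619 g
% H2C2O4 = 0.2619 / 0.3131 × 100 = 83.65 %

83.65 %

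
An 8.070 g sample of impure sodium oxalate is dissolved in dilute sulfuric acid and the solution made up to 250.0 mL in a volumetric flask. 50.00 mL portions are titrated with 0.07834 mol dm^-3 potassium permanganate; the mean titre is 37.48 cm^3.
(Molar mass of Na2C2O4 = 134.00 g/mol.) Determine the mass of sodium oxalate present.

2 MnO4^- + 5 C2O4^2- + 16 H^+ → 2 Mn^2+ + 10 CO2 + 8 H2O
n(KMnO4) per titration = 0.03748 × 0.07834 = 2.936 × 10^-3 mol
From the 5:2 ratio, n(Na2C2O4) in each aliquot = 5/2 × 2.936 × 10^-3 = 7.340 × 10^-3 mol
n(Na2C2O4) in the whole flask = 7.340 × 10^-3 × 250.0/50.00 = 0.03670 mol
mass of Na2C2O4 = 0.03670 × 134.00 = 4.918 g

4.918 g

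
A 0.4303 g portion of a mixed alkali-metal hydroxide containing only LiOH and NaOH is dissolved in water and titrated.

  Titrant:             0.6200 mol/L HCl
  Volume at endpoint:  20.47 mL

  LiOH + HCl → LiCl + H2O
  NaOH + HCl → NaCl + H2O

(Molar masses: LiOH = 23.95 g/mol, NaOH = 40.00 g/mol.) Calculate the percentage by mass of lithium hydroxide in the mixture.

n(HCl) = 0.02047 × 0.6200 = 0.01269 mol
Let x = n(LiOH), y = n(NaOH).
Titrant: 1x + 1y = 0.01269;  mass: 23.95x + 40.00y = 0.4303
Solving, x = 4.820 × 10^-3 mol, y = 7.872 × 10^-3 mol
mass of LiOH = 4.820 × 10^-3 × 23.95 = 0.1154 g
% LiOH = 0.1154 / 0.4303 × 100 = 26.83 %

26.83 %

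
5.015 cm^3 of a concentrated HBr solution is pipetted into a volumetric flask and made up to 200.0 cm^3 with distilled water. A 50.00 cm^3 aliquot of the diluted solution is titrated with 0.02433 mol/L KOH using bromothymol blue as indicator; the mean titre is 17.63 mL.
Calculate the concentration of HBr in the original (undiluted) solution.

0.3421 mol/L

HBr + KOH → KBr + H2O
n(KOH) = 0.01763 × 0.02433 = 4.289 × 10^-4 mol
n(HBr) in the aliquot = 4.289 × 10^-4 mol (1:1 ratio)
[HBr]_dilute = 4.289 × 10^-4 / 0.05000 = 0.008579 mol/L
Dilution factor = 200.0 / 5.015 = 39.88
[HBr]_stock = 0.008579 × 39.88 = 0.3421 mol/L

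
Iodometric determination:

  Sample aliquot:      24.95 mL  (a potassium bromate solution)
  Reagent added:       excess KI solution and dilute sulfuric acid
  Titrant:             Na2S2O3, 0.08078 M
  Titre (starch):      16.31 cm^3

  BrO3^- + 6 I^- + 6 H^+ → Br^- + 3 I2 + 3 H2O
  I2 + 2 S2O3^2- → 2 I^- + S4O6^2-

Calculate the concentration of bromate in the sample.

n(S2O3^2-) = 0.01631 × 0.08078 = 1.318 × 10^-3 mol
n(I2) = n(S2O3^2-)/2 = 6.588 × 10^-4 mol
From the 1:3 ratio, n(BrO3^-) in the aliquot = 1/3 × 6.588 × 10^-4 = 2.196 × 10^-4 mol
[BrO3^-] = 2.196 × 10^-4 / 0.02495 = 0.008801 mol/L

0.008801 M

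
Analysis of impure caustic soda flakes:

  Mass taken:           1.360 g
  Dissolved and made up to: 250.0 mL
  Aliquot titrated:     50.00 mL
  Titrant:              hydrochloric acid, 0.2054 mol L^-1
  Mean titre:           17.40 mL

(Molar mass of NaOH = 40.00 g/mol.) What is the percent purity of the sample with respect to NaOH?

NaOH + HCl → NaCl + H2O
n(HCl) per titration = 0.01740 × 0.2054 = 3.574 × 10^-3 mol
n(NaOH) in each aliquot = 3.574 × 10^-3 mol (1:1 ratio)
n(NaOH) in the whole flask = 3.574 × 10^-3 × 250.0/50.00 = 0.01787 mol
mass of NaOH = 0.01787 × 40.00 = 0.7148 g
% NaOH = 0.7148 / 1.360 × 100 = 52.56 %

52.56 %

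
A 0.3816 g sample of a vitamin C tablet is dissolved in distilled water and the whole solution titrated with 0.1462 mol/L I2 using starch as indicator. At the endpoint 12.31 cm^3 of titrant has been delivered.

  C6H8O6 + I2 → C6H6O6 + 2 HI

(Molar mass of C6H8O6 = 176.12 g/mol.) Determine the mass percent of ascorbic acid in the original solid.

n(I2) = 0.01231 L × 0.1462 mol/L = 1.800 × 10^-3 mol
n(C6H8O6) = 1.800 × 10^-3 mol (1:1 ratio)
mass of C6H8O6 = 1.800 × 10^-3 × 176.12 g/mol = 0.3170 g
% C6H8O6 = 0.3170 / 0.3816 × 100 = 83.06 %

83.06 %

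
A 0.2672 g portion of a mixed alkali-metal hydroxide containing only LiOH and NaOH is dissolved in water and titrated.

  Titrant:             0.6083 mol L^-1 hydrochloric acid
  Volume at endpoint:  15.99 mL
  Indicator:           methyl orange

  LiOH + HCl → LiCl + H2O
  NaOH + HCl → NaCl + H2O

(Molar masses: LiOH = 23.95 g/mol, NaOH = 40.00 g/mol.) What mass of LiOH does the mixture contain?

0.1819 g

n(HCl) = 0.01599 × 0.6083 = 9.727 × 10^-3 mol
Let x = n(LiOH), y = n(NaOH).
Titrant: 1x + 1y = 9.727 × 10^-3;  mass: 23.95x + 40.00y = 0.2672
Solving, x = 7.593 × 10^-3 mol, y = 2.134 × 10^-3 mol
mass of LiOH = 7.593 × 10^-3 × 23.95 = 0.1819 g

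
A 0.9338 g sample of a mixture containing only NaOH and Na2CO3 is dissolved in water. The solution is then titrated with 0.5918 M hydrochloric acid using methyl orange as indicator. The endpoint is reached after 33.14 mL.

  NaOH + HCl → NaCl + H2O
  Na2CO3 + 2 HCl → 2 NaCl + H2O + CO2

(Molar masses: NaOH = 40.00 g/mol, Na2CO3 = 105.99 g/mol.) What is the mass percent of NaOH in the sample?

n(HCl) = 0.03314 × 0.5918 = 0.01961 mol
Let x = n(NaOH), y = n(Na2CO3).
Titrant: 1x + 2y = 0.01961;  mass: 40.00x + 105.99y = 0.9338
Solving, x = 8.122 × 10^-3 mol, y = 5.745 × 10^-3 mol
mass of NaOH = 8.122 × 10^-3 × 40.00 = 0.3249 g
% NaOH = 0.3249 / 0.9338 × 100 = 34.79 %

34.79 %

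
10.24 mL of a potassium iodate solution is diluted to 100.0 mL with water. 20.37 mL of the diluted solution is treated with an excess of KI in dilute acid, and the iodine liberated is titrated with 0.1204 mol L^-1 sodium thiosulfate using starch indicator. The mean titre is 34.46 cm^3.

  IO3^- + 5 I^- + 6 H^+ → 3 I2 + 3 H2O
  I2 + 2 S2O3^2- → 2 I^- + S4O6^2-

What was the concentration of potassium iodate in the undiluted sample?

n(S2O3^2-) = 0.03446 × 0.1204 = 4.149 × 10^-3 mol
n(I2) = n(S2O3^2-)/2 = 2.074 × 10^-3 mol
From the 1:3 ratio, n(IO3^-) in the aliquot = 1/3 × 2.074 × 10^-3 = 6.915 × 10^-4 mol
[IO3^-]_dilute = 6.915 × 10^-4 / 0.02037 = 0.03395 mol/L
[IO3^-]_original = 0.03395 × 100.0/10.24 = 0.3315 mol/L

0.3315 mol/L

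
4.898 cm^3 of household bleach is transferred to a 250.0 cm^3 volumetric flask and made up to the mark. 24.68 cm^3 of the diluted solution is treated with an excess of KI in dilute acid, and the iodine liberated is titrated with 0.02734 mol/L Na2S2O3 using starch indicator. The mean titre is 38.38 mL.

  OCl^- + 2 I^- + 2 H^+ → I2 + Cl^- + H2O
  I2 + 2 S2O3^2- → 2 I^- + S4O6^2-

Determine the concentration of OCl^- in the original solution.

1.085 mol/L

n(S2O3^2-) = 0.03838 × 0.02734 = 1.049 × 10^-3 mol
n(I2) = n(S2O3^2-)/2 = 5.247 × 10^-4 mol
n(OCl^-) in the aliquot = 5.247 × 10^-4 mol (1:1 ratio)
[OCl^-]_dilute = 5.247 × 10^-4 / 0.02468 = 0.02126 mol/L
[OCl^-]_original = 0.02126 × 250.0/4.898 = 1.085 mol/L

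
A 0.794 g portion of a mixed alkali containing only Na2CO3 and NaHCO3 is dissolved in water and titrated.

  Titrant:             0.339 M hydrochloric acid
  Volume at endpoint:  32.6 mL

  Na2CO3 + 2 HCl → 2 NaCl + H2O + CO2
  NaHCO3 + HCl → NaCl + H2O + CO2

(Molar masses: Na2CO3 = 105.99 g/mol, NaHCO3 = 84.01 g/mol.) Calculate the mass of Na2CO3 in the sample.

0.230 g

n(HCl) = 0.0326 × 0.339 = 0.0111 mol
Let x = n(Na2CO3), y = n(NaHCO3).
Titrant: 2x + 1y = 0.0111;  mass: 105.99x + 84.01y = 0.794
Solving, x = 2.17 × 10^-3 mol, y = 6.72 × 10^-3 mol
mass of Na2CO3 = 2.17 × 10^-3 × 105.99 = 0.230 g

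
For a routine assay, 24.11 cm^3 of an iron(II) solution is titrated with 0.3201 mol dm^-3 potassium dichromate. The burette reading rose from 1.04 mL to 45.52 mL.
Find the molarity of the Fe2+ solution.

Cr2O7^2- + 6 Fe^2+ + 14 H^+ → 2 Cr^3+ + 6 Fe^3+ + 7 H2O
n(K2Cr2O7) = 0.04448 L × 0.3201 mol/L = 0.01424 mol
From the 6:1 mole ratio, n(Fe2+) = 6/1 × 0.01424 = 0.08543 mol
[Fe2+] = 0.08543 mol / 0.02411 L = 3.543 mol/L

3.543 mol/L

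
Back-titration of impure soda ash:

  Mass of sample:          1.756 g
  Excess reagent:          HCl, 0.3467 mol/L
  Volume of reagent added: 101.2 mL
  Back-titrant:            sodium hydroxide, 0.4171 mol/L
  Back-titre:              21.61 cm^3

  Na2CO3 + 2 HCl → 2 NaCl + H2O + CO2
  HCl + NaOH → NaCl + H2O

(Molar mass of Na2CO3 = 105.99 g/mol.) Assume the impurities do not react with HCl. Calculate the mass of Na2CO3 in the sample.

1.382 g

n(HCl) added = 0.1012 × 0.3467 = 0.03509 mol
n(NaOH) used in back-titration = 0.02161 × 0.4171 = 9.014 × 10^-3 mol
n(HCl) left over = 9.014 × 10^-3 mol (1:1 ratio)
n(HCl) consumed by analyte = 0.03509 − 9.014 × 10^-3 = 0.02607 mol
From the 1:2 ratio, n(Na2CO3) = 1/2 × 0.02607 = 0.01304 mol
mass of Na2CO3 = 0.01304 × 105.99 = 1.382 g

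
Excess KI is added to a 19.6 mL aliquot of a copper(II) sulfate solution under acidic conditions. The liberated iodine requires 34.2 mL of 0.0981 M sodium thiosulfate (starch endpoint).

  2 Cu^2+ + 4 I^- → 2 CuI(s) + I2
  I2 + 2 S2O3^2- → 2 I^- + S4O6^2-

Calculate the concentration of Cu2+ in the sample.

n(S2O3^2-) = 0.0342 × 0.0981 = 3.36 × 10^-3 mol
n(I2) = n(S2O3^2-)/2 = 1.68 × 10^-3 mol
From the 2:1 ratio, n(Cu2+) in the aliquot = 2/1 × 1.68 × 10^-3 = 3.36 × 10^-3 mol
[Cu2+] = 3.36 × 10^-3 / 0.0196 = 0.171 mol/L

0.171 M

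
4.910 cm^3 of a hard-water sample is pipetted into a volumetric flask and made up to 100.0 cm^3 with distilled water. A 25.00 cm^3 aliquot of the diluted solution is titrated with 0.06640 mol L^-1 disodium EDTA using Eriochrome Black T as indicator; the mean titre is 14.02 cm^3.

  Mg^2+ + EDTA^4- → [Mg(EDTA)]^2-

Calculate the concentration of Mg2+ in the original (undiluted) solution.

0.7584 mol/L

n(EDTA) = 0.01402 × 0.06640 = 9.309 × 10^-4 mol
n(Mg2+) in the aliquot = 9.309 × 10^-4 mol (1:1 ratio)
[Mg2+]_dilute = 9.309 × 10^-4 / 0.02500 = 0.03724 mol/L
Dilution factor = 100.0 / 4.910 = 20.37
[Mg2+]_stock = 0.03724 × 20.37 = 0.7584 mol/L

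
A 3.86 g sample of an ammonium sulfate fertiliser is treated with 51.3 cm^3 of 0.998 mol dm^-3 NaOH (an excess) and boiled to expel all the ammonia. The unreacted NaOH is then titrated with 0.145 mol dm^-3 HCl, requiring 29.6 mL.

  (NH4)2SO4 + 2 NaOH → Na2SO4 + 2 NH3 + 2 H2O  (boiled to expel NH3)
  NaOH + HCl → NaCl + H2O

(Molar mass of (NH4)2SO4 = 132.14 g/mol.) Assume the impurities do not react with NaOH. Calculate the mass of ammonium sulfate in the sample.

3.10 g

n(NaOH) added = 0.0513 × 0.998 = 0.0512 mol
n(HCl) used in back-titration = 0.0296 × 0.145 = 4.29 × 10^-3 mol
n(NaOH) left over = 4.29 × 10^-3 mol (1:1 ratio)
n(NaOH) consumed by analyte = 0.0512 − 4.29 × 10^-3 = 0.0469 mol
From the 1:2 ratio, n((NH4)2SO4) = 1/2 × 0.0469 = 0.0235 mol
mass of (NH4)2SO4 = 0.0235 × 132.14 = 3.10 g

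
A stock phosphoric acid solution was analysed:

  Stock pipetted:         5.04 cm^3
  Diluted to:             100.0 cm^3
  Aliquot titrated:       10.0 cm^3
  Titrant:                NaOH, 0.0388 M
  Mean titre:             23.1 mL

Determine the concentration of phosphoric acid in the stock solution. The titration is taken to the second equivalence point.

H3PO4 + 2 NaOH → Na2HPO4 + 2 H2O
n(NaOH) = 0.0231 × 0.0388 = 8.96 × 10^-4 mol
From the 1:2 ratio, n(H3PO4) in the aliquot = 1/2 × 8.96 × 10^-4 = 4.48 × 10^-4 mol
[H3PO4]_dilute = 4.48 × 10^-4 / 0.0100 = 0.0448 mol/L
Dilution factor = 100.0 / 5.04 = 19.84
[H3PO4]_stock = 0.0448 × 19.84 = 0.889 mol/L

0.889 M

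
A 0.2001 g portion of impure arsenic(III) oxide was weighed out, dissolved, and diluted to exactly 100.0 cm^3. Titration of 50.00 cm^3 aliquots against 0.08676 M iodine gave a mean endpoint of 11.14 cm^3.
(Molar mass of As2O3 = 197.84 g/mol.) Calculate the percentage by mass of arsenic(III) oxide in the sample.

As2O3 + 2 I2 + 2 H2O → As2O5 + 4 HI
n(I2) per titration = 0.01114 × 0.08676 = 9.665 × 10^-4 mol
From the 1:2 ratio, n(As2O3) in each aliquot = 1/2 × 9.665 × 10^-4 = 4.833 × 10^-4 mol
n(As2O3) in the whole flask = 4.833 × 10^-4 × 100.0/50.00 = 9.665 × 10^-4 mol
mass of As2O3 = 9.665 × 10^-4 × 197.84 = 0.1912 g
% As2O3 = 0.1912 / 0.2001 × 100 = 95.56 %

95.56 %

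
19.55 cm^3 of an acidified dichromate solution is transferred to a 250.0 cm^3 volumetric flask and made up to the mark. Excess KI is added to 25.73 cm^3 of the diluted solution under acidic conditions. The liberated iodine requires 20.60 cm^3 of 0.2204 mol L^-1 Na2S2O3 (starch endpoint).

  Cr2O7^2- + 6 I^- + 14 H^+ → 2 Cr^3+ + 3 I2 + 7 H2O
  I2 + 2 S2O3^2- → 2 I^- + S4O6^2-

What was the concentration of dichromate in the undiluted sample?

0.3761 mol/L

n(S2O3^2-) = 0.02060 × 0.2204 = 4.540 × 10^-3 mol
n(I2) = n(S2O3^2-)/2 = 2.270 × 10^-3 mol
From the 1:3 ratio, n(Cr2O7^2-) in the aliquot = 1/3 × 2.270 × 10^-3 = 7.567 × 10^-4 mol
[Cr2O7^2-]_dilute = 7.567 × 10^-4 / 0.02573 = 0.02941 mol/L
[Cr2O7^2-]_original = 0.02941 × 250.0/19.55 = 0.3761 mol/L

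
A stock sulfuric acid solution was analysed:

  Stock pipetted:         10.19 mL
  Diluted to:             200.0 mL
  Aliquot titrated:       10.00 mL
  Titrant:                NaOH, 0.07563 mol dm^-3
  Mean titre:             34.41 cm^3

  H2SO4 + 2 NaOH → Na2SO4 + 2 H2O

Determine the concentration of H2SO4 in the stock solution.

n(NaOH) = 0.03441 × 0.07563 = 2.602 × 10^-3 mol
From the 1:2 ratio, n(H2SO4) in the aliquot = 1/2 × 2.602 × 10^-3 = 1.301 × 10^-3 mol
[H2SO4]_dilute = 1.301 × 10^-3 / 0.01000 = 0.1301 mol/L
Dilution factor = 200.0 / 10.19 = 19.63
[H2SO4]_stock = 0.1301 × 19.63 = 2.554 mol/L

2.554 mol/L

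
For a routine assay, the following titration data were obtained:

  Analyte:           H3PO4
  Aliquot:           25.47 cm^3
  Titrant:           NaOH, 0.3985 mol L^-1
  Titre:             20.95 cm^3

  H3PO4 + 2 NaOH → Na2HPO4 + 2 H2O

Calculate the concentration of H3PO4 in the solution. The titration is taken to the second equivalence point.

n(NaOH) = 0.02095 L × 0.3985 mol/L = 8.349 × 10^-3 mol
From the 1:2 mole ratio, n(H3PO4) = 1/2 × 8.349 × 10^-3 = 4.174 × 10^-3 mol
[H3PO4] = 4.174 × 10^-3 mol / 0.02547 L = 0.1639 mol/L

0.1639 mol/L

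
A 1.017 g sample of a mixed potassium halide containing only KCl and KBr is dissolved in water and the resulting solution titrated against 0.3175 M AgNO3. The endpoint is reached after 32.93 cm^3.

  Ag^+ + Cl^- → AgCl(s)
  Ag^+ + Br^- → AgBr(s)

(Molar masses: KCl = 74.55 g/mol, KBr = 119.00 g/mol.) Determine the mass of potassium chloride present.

0.3810 g

n(AgNO3) = 0.03293 × 0.3175 = 0.01046 mol
Let x = n(KCl), y = n(KBr).
Titrant: 1x + 1y = 0.01046;  mass: 74.55x + 119.00y = 1.017
Solving, x = 5.111 × 10^-3 mol, y = 5.344 × 10^-3 mol
mass of KCl = 5.111 × 10^-3 × 74.55 = 0.3810 g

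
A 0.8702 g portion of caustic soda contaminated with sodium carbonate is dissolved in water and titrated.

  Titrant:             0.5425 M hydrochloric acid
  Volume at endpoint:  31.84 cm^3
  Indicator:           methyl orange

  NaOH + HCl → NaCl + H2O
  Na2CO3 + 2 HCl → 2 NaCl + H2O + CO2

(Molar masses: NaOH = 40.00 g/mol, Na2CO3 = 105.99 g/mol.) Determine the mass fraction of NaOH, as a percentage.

n(HCl) = 0.03184 × 0.5425 = 0.01727 mol
Let x = n(NaOH), y = n(Na2CO3).
Titrant: 1x + 2y = 0.01727;  mass: 40.00x + 105.99y = 0.8702
Solving, x = 3.478 × 10^-3 mol, y = 6.898 × 10^-3 mol
mass of NaOH = 3.478 × 10^-3 × 40.00 = 0.1391 g
% NaOH = 0.1391 / 0.8702 × 100 = 15.99 %

15.99 %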